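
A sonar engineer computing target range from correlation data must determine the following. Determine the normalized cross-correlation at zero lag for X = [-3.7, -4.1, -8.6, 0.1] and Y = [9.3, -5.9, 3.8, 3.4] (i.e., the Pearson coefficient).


Pearson correlation coefficient (population):
r = cov(X,Y) / (std(X) * std(Y))
Mean X = -4.075, Mean Y = 2.65
Cov(X,Y) = 0.15875
Std(X) = 3.084133, Std(Y) = 5.459167
r = 0.0094

0.0094


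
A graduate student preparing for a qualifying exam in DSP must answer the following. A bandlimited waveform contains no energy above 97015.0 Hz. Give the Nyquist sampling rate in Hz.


The Nyquist rate is twice the maximum frequency component.
fs_min = 2 * fmax
      = 2 * 97015.0
      = 194030.0 Hz

194030.0


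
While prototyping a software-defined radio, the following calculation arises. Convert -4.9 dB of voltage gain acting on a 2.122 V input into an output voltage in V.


Output voltage from dB gain:
V_out = V_in * 10^(gain_dB / 20)
      = 2.122 * 10^(-4.9 / 20)
      = 2.122 * 0.568853
      = 1.2071 V

1.2071 V


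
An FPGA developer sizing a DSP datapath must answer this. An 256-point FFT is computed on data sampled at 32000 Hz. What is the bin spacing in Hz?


DFT frequency resolution:
df = fs / N
   = 32000 / 256
   = 125.0 Hz

125.0 Hz


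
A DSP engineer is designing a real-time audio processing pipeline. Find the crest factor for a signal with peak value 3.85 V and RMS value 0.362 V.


Crest factor is the ratio of peak to RMS:
CF = V_peak / V_rms
   = 3.85 / 0.362
   = 10.6354

10.6354


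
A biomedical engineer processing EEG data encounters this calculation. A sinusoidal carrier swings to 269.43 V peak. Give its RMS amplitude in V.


RMS voltage for a sinusoidal waveform:
V_rms = V_peak / sqrt(2)
      = 269.43 / 1.414214
      = 190.516 V

190.516 V


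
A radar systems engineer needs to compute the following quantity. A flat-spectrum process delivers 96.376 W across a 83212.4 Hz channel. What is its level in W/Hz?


Power spectral density:
PSD = P / BW
    = 96.376 / 83212.4
    = 0.00115819 W/Hz

0.00115819 W/Hz


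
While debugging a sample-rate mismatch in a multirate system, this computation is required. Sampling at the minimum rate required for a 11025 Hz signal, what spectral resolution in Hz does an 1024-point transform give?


Step 1 — Nyquist sampling rate:
fs = 2 * fmax = 2 * 11025 = 22050 Hz

Step 2 — DFT bin spacing:
df = fs / N = 22050 / 1024 = 21.5332 Hz

21.5332 Hz


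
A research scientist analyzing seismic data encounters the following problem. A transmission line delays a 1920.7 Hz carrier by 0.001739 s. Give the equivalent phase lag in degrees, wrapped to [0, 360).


Phase shift from frequency and time delay:
phi = 360 * f * t_delay
    = 360 * 1920.7 * 0.001739
    = 1202.44 degrees
    mod 360 = 122.44 degrees

122.44 degrees


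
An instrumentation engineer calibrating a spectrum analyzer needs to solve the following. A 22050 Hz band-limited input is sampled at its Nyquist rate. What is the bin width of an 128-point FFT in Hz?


Step 1 — Nyquist sampling rate:
fs = 2 * fmax = 2 * 22050 = 44100 Hz

Step 2 — DFT bin spacing:
df = fs / N = 44100 / 128 = 344.5312 Hz

344.5312 Hz


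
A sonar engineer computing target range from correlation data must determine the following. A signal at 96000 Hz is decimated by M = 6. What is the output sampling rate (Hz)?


Decimation reduces the sample rate:
fs_out = fs_in / M
       = 96000 / 6
       = 16000.0 Hz

16000.0 Hz


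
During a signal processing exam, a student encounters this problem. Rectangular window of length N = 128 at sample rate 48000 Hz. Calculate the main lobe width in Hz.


Main lobe width for a rectangular window:
Width = 2 * fs / N
      = 2 * 48000 / 128
      = 96000 / 128
      = 750.0 Hz

750.0 Hz


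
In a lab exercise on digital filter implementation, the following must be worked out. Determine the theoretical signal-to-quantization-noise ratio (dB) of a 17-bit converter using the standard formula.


Theoretical SNR for a full-scale sinusoid:
SNR = 6.02 * N + 1.76
    = 6.02 * 17 + 1.76
    = 102.34 + 1.76
    = 104.1 dB

104.1 dB


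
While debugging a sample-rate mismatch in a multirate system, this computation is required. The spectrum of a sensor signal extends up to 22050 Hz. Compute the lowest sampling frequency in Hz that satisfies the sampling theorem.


The Nyquist rate is twice the maximum frequency component.
fs_min = 2 * fmax
      = 2 * 22050
      = 44100 Hz

44100


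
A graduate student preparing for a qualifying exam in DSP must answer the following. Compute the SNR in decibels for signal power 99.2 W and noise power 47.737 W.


SNR in decibels:
SNR = 10 * log10(Ps / Pn)
    = 10 * log10(99.2 / 47.737)
    = 10 * log10(2.0781)
    = 10 * 0.3177
    = 3.18 dB

3.18 dB


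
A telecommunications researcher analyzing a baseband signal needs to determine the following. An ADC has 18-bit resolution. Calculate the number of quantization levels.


Number of quantization levels = 2^N
= 2^18
= 262144

262144


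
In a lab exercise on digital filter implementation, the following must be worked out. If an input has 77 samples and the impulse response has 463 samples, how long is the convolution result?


Linear convolution output length:
L = N + M - 1
  = 77 + 463 - 1
  = 539 samples

539


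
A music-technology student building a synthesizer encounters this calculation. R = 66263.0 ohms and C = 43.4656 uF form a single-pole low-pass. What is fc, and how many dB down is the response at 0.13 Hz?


Step 1 — cutoff frequency:
fc = 1 / (2*pi*R*C)
C = 43.4656 uF = 4.34656e-05 F
fc = 1 / (2*pi*66263.0*4.34656e-05)
   = 0.055259 Hz

Step 2 — magnitude at f = 0.13 Hz:
|H(f)| = 1 / sqrt(1 + (f/fc)^2)
f/fc = 0.13 / 0.055259 = 2.352558
|H| = 1 / sqrt(1 + 5.534529) = 0.3911946
|H|_dB = 20*log10(0.3911946) = -8.15 dB

fc = 0.055259 Hz; |H(0.13 Hz)| = -8.15 dB


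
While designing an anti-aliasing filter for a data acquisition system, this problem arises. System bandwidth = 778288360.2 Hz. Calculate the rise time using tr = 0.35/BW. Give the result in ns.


Rise time from bandwidth relationship:
tr = 0.35 / BW
   = 0.35 / 778288360.2
   = 4.497047854e-10 s
   = 0.4497 ns

0.4497 ns


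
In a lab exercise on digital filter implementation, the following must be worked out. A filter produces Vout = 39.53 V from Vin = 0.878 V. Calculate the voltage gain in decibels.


Voltage gain in dB:
G = 20 * log10(Vout / Vin)
  = 20 * log10(39.53 / 0.878)
  = 20 * log10(45.022779)
  = 20 * 1.653432
  = 33.07 dB

33.07 dB


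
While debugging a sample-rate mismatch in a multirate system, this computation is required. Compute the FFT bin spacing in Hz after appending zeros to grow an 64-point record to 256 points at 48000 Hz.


Frequency resolution after zero-padding:
N_padded = 64 * 4 = 256
df = fs / N_padded
   = 48000 / 256
   = 187.5 Hz

187.5 Hz


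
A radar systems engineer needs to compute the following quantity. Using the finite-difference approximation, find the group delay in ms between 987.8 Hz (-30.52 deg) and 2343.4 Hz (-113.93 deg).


Group delay from phase difference:
tau = -d(phi)/d(omega)
d(phi) = -83.41 deg = -1.455779 rad
d(omega) = 2*pi*(2343.4 - 987.8) = 8517.486 rad/s
tau = -(-1.455779) / 8517.486
    = 0.1709 ms

0.1709 ms


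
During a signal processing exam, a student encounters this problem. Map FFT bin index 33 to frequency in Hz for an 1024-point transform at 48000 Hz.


Frequency of DFT bin k:
f_k = k * fs / N
    = 33 * 48000 / 1024
    = 1584000 / 1024
    = 1546.875 Hz

1546.875 Hz


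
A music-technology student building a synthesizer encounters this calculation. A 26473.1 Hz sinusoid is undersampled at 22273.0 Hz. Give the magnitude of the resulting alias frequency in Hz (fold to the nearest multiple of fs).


Compute the nearest integer multiple of fs to the signal:
n = round(26473.1 / 22273.0) = 1
f_alias = |26473.1 - 1 * 22273.0|
        = |26473.1 - 22273.0|
        = 4200.1 Hz

4200.1


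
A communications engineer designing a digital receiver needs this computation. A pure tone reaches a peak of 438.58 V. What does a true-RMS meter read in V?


RMS voltage for a sinusoidal waveform:
V_rms = V_peak / sqrt(2)
      = 438.58 / 1.414214
      = 310.123 V

310.123 V


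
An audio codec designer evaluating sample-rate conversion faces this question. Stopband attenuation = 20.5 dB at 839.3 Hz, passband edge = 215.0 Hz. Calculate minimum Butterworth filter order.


Butterworth filter order formula:
n = log10(10^(A/10) - 1) / (2 * log10(f_stop/f_pass))
10^(20.5/10) - 1 = 111.2018
f_stop/f_pass = 839.3 / 215.0 = 3.9037
n = 1.7297 -> ceil = 2

2


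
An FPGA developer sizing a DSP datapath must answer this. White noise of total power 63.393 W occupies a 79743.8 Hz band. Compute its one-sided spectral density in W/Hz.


Power spectral density:
PSD = P / BW
    = 63.393 / 79743.8
    = 0.00079496 W/Hz

0.00079496 W/Hz


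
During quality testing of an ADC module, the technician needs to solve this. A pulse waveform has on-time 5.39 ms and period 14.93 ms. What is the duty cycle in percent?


Duty cycle as a percentage:
DC = (t_on / T) * 100
   = (5.39 / 14.93) * 100
   = 0.361018 * 100
   = 36.1 %

36.1 %


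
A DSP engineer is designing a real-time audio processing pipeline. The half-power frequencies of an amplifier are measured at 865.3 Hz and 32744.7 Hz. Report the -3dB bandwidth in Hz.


Bandwidth is the difference of -3dB frequencies:
BW = f_high - f_low
   = 32744.7 - 865.3
   = 31879.4 Hz

31879.4 Hz


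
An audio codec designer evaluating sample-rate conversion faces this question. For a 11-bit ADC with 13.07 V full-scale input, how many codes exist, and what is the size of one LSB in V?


Step 1 — number of quantization levels:
L = 2^N = 2^11 = 2048

Step 2 — LSB step size:
delta = Vfs / L
      = 13.07 / 2048
      = 0.00638184 V

Levels = 2048; step size = 0.00638184 V


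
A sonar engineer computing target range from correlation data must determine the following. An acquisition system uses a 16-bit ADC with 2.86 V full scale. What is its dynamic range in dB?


Dynamic range from full-scale to LSB:
V_min = V_max / 2^bits = 2.86 / 2^16
DR = 20 * log10(V_max / V_min)
   = 20 * log10(2^16)
   = 20 * 16 * log10(2)
   = 96.33 dB

96.33 dB


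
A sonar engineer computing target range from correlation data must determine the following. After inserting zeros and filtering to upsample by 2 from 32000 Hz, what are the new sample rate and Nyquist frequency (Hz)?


Step 1 — output sample rate after interpolation by L:
fs_out = L * fs_in = 2 * 32000 = 64000 Hz

Step 2 — Nyquist frequency of the output stream:
f_Nyq = fs_out / 2 = 64000 / 2 = 32000.0 Hz

fs_out = 64000 Hz; f_Nyquist = 32000.0 Hz


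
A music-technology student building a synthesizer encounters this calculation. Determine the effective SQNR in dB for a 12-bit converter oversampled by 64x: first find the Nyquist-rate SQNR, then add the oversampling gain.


Step 1 — baseline SQNR at Nyquist:
SQNR_base = 6.02*N + 1.76
          = 6.02*12 + 1.76
          = 74.0 dB

Step 2 — oversampling processing gain:
G = 10*log10(OSR) = 10*log10(64) = 18.06 dB

Step 3 — total:
SQNR_total = 74.0 + 18.06 = 92.06 dB

Base SQNR = 74.0 dB; oversampled SQNR = 92.06 dB


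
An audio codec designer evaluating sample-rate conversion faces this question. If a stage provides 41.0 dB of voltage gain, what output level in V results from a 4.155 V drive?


Output voltage from dB gain:
V_out = V_in * 10^(gain_dB / 20)
      = 4.155 * 10^(41.0 / 20)
      = 4.155 * 112.201845
      = 466.1987 V

466.1987 V


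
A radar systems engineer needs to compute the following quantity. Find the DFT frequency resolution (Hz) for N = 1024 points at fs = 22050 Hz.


DFT frequency resolution:
df = fs / N
   = 22050 / 1024
   = 21.5332 Hz

21.5332 Hz


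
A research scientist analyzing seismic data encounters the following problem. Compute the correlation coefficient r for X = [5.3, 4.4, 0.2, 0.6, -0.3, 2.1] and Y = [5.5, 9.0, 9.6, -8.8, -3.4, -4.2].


Pearson correlation coefficient (population):
r = cov(X,Y) / (std(X) * std(Y))
Mean X = 2.05, Mean Y = 1.2833
Cov(X,Y) = 6.9675
Std(X) = 2.126617, Std(Y) = 7.073051
r = 0.4632

0.4632


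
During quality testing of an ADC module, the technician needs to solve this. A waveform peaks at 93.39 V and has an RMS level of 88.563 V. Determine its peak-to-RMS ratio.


Crest factor is the ratio of peak to RMS:
CF = V_peak / V_rms
   = 93.39 / 88.563
   = 1.0545

1.0545


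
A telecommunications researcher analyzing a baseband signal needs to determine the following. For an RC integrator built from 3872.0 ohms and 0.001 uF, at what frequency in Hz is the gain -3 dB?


Cutoff frequency of a first-order RC filter:
fc = 1 / (2 * pi * R * C)
C = 0.001 uF = 1e-09 F
fc = 1 / (2 * pi * 3872.0 * 1e-09)
   = 1 / 2.4328493509399e-05
   = 41104.065881 Hz

41104.065881 Hz


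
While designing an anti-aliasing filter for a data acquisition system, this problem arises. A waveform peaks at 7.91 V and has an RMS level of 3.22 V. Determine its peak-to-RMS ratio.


Crest factor is the ratio of peak to RMS:
CF = V_peak / V_rms
   = 7.91 / 3.22
   = 2.4565

2.4565


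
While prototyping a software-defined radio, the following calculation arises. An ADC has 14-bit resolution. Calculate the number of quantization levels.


Number of quantization levels = 2^N
= 2^14
= 16384

16384


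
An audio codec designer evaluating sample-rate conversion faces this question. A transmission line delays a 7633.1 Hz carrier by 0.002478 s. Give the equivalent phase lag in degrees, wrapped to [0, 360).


Phase shift from frequency and time delay:
phi = 360 * f * t_delay
    = 360 * 7633.1 * 0.002478
    = 6809.34 degrees
    mod 360 = 329.34 degrees

329.34 degrees


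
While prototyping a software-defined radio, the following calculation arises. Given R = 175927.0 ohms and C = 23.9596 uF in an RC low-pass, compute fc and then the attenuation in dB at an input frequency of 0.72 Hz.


Step 1 — cutoff frequency:
fc = 1 / (2*pi*R*C)
C = 23.9596 uF = 2.39596e-05 F
fc = 1 / (2*pi*175927.0*2.39596e-05)
   = 0.0377579 Hz

Step 2 — magnitude at f = 0.72 Hz:
|H(f)| = 1 / sqrt(1 + (f/fc)^2)
f/fc = 0.72 / 0.0377579 = 19.068857
|H| = 1 / sqrt(1 + 363.621307) = 0.0523696
|H|_dB = 20*log10(0.0523696) = -25.62 dB

fc = 0.0377579 Hz; |H(0.72 Hz)| = -25.62 dB


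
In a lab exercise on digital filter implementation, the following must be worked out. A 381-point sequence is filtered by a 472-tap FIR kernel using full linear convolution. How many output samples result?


Linear convolution output length:
L = N + M - 1
  = 381 + 472 - 1
  = 852 samples

852


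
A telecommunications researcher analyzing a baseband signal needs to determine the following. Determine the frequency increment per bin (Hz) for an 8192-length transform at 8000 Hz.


DFT frequency resolution:
df = fs / N
   = 8000 / 8192
   = 0.9766 Hz

0.9766 Hz


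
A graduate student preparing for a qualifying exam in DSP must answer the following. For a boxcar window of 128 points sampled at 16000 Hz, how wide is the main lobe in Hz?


Main lobe width for a rectangular window:
Width = 2 * fs / N
      = 2 * 16000 / 128
      = 32000 / 128
      = 250.0 Hz

250.0 Hz


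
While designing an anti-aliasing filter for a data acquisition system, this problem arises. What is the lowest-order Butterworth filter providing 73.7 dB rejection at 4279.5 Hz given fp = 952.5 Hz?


Butterworth filter order formula:
n = log10(10^(A/10) - 1) / (2 * log10(f_stop/f_pass))
10^(73.7/10) - 1 = 23442287.1532
f_stop/f_pass = 4279.5 / 952.5 = 4.4929
n = 5.6473 -> ceil = 6

6


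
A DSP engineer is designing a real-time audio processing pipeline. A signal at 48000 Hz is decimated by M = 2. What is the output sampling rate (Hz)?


Decimation reduces the sample rate:
fs_out = fs_in / M
       = 48000 / 2
       = 24000.0 Hz

24000.0 Hz


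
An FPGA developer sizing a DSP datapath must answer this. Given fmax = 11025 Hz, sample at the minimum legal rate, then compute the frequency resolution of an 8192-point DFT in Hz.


Step 1 — Nyquist sampling rate:
fs = 2 * fmax = 2 * 11025 = 22050 Hz

Step 2 — DFT bin spacing:
df = fs / N = 22050 / 8192 = 2.6917 Hz

2.6917 Hz


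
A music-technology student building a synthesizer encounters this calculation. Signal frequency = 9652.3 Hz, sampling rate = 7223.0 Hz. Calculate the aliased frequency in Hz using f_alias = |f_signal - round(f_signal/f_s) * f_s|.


Compute the nearest integer multiple of fs to the signal:
n = round(9652.3 / 7223.0) = 1
f_alias = |9652.3 - 1 * 7223.0|
        = |9652.3 - 7223.0|
        = 2429.3 Hz

2429.3


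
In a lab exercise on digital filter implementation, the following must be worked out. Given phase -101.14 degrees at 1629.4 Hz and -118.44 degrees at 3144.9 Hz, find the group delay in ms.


Group delay from phase difference:
tau = -d(phi)/d(omega)
d(phi) = -17.3 deg = -0.301942 rad
d(omega) = 2*pi*(3144.9 - 1629.4) = 9522.1673 rad/s
tau = -(-0.301942) / 9522.1673
    = 0.0317 ms

0.0317 ms


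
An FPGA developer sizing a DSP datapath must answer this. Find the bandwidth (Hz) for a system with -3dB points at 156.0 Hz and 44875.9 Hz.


Bandwidth is the difference of -3dB frequencies:
BW = f_high - f_low
   = 44875.9 - 156.0
   = 44719.9 Hz

44719.9 Hz


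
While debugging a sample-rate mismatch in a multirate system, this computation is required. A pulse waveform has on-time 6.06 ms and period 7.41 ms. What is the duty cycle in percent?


Duty cycle as a percentage:
DC = (t_on / T) * 100
   = (6.06 / 7.41) * 100
   = 0.817814 * 100
   = 81.78 %

81.78 %


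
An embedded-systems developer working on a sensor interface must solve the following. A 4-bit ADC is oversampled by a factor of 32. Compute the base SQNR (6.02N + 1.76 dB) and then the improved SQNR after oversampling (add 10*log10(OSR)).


Step 1 — baseline SQNR at Nyquist:
SQNR_base = 6.02*N + 1.76
          = 6.02*4 + 1.76
          = 25.84 dB

Step 2 — oversampling processing gain:
G = 10*log10(OSR) = 10*log10(32) = 15.05 dB

Step 3 — total:
SQNR_total = 25.84 + 15.05 = 40.89 dB

Base SQNR = 25.84 dB; oversampled SQNR = 40.89 dB


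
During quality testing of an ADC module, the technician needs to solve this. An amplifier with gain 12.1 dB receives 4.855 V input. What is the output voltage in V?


Output voltage from dB gain:
V_out = V_in * 10^(gain_dB / 20)
      = 4.855 * 10^(12.1 / 20)
      = 4.855 * 4.02717
      = 19.5519 V

19.5519 V


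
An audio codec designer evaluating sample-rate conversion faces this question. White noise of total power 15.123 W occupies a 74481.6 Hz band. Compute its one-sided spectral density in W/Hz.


Power spectral density:
PSD = P / BW
    = 15.123 / 74481.6
    = 0.00020304 W/Hz

0.00020304 W/Hz


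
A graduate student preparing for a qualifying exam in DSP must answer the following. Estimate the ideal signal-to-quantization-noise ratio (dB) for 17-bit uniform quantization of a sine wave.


Theoretical SNR for a full-scale sinusoid:
SNR = 6.02 * N + 1.76
    = 6.02 * 17 + 1.76
    = 102.34 + 1.76
    = 104.1 dB

104.1 dB


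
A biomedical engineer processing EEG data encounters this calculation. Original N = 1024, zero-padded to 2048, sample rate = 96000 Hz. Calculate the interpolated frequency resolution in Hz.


Frequency resolution after zero-padding:
N_padded = 1024 * 2 = 2048
df = fs / N_padded
   = 96000 / 2048
   = 46.875 Hz

46.875 Hz


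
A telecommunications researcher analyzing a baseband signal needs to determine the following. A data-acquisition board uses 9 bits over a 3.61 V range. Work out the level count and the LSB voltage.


Step 1 — number of quantization levels:
L = 2^N = 2^9 = 512

Step 2 — LSB step size:
delta = Vfs / L
      = 3.61 / 512
      = 0.00705078 V

Levels = 512; step size = 0.00705078 V


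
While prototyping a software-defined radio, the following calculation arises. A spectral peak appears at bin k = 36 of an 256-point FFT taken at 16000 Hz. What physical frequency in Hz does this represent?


Frequency of DFT bin k:
f_k = k * fs / N
    = 36 * 16000 / 256
    = 576000 / 256
    = 2250.0 Hz

2250.0 Hz


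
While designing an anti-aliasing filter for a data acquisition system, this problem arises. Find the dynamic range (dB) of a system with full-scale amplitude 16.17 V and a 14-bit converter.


Dynamic range from full-scale to LSB:
V_min = V_max / 2^bits = 16.17 / 2^14
DR = 20 * log10(V_max / V_min)
   = 20 * log10(2^14)
   = 20 * 14 * log10(2)
   = 84.29 dB

84.29 dB


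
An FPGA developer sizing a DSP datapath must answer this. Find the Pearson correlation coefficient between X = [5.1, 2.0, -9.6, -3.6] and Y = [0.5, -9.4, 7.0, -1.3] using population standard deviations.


Pearson correlation coefficient (population):
r = cov(X,Y) / (std(X) * std(Y))
Mean X = -1.525, Mean Y = -0.8
Cov(X,Y) = -20.9125
Std(X) = 5.608643, Std(Y) = 5.846794
r = -0.6377

-0.6377


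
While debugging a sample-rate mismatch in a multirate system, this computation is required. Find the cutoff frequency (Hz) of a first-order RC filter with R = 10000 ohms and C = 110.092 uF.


Cutoff frequency of a first-order RC filter:
fc = 1 / (2 * pi * R * C)
C = 110.092 uF = 0.000110092 F
fc = 1 / (2 * pi * 10000 * 0.000110092)
   = 1 / 6.9172843683801
   = 0.144565 Hz

0.144565 Hz


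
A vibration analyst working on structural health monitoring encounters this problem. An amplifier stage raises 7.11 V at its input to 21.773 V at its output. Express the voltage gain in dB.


Voltage gain in dB:
G = 20 * log10(Vout / Vin)
  = 20 * log10(21.773 / 7.11)
  = 20 * log10(3.062307)
  = 20 * 0.486049
  = 9.72 dB

9.72 dB


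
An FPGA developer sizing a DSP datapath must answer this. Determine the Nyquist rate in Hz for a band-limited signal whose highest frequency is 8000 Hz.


The Nyquist rate is twice the maximum frequency component.
fs_min = 2 * fmax
      = 2 * 8000
      = 16000 Hz

16000


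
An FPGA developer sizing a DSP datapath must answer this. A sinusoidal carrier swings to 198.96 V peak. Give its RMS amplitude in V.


RMS voltage for a sinusoidal waveform:
V_rms = V_peak / sqrt(2)
      = 198.96 / 1.414214
      = 140.686 V

140.686 V


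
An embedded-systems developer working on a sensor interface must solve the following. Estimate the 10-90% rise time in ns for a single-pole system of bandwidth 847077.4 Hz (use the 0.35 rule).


Rise time from bandwidth relationship:
tr = 0.35 / BW
   = 0.35 / 847077.4
   = 4.131853831e-07 s
   = 413.1854 ns

413.1854 ns


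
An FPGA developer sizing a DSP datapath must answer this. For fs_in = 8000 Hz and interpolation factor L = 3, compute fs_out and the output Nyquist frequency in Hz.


Step 1 — output sample rate after interpolation by L:
fs_out = L * fs_in = 3 * 8000 = 24000 Hz

Step 2 — Nyquist frequency of the output stream:
f_Nyq = fs_out / 2 = 24000 / 2 = 12000.0 Hz

fs_out = 24000 Hz; f_Nyquist = 12000.0 Hz


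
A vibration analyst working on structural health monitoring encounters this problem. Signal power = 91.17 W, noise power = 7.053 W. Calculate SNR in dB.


SNR in decibels:
SNR = 10 * log10(Ps / Pn)
    = 10 * log10(91.17 / 7.053)
    = 10 * log10(12.9264)
    = 10 * 1.1115
    = 11.11 dB

11.11 dB


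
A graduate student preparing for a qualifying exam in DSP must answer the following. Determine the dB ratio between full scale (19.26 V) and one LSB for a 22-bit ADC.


Dynamic range from full-scale to LSB:
V_min = V_max / 2^bits = 19.26 / 2^22
DR = 20 * log10(V_max / V_min)
   = 20 * log10(2^22)
   = 20 * 22 * log10(2)
   = 132.45 dB

132.45 dB


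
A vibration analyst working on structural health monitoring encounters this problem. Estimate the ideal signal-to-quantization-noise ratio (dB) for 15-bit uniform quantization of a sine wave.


Theoretical SNR for a full-scale sinusoid:
SNR = 6.02 * N + 1.76
    = 6.02 * 15 + 1.76
    = 90.3 + 1.76
    = 92.06 dB

92.06 dB


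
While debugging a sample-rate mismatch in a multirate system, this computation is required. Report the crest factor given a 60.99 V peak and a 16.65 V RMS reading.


Crest factor is the ratio of peak to RMS:
CF = V_peak / V_rms
   = 60.99 / 16.65
   = 3.6631

3.6631


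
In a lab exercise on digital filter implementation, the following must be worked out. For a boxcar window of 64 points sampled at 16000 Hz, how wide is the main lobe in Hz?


Main lobe width for a rectangular window:
Width = 2 * fs / N
      = 2 * 16000 / 64
      = 32000 / 64
      = 500.0 Hz

500.0 Hz


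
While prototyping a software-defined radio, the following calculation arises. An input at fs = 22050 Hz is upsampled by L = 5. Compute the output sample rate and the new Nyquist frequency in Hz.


Step 1 — output sample rate after interpolation by L:
fs_out = L * fs_in = 5 * 22050 = 110250 Hz

Step 2 — Nyquist frequency of the output stream:
f_Nyq = fs_out / 2 = 110250 / 2 = 55125.0 Hz

fs_out = 110250 Hz; f_Nyquist = 55125.0 Hz


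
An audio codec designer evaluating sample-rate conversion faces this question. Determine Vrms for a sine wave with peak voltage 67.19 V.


RMS voltage for a sinusoidal waveform:
V_rms = V_peak / sqrt(2)
      = 67.19 / 1.414214
      = 47.511 V

47.511 V


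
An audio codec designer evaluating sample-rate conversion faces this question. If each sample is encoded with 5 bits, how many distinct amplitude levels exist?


Number of quantization levels = 2^N
= 2^5
= 32

32


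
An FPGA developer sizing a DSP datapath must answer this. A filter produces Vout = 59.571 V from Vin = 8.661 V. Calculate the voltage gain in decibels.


Voltage gain in dB:
G = 20 * log10(Vout / Vin)
  = 20 * log10(59.571 / 8.661)
  = 20 * log10(6.878074)
  = 20 * 0.837467
  = 16.75 dB

16.75 dB


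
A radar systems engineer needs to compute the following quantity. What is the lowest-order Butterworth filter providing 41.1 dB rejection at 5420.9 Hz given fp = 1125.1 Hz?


Butterworth filter order formula:
n = log10(10^(A/10) - 1) / (2 * log10(f_stop/f_pass))
10^(41.1/10) - 1 = 12881.4955
f_stop/f_pass = 5420.9 / 1125.1 = 4.8181
n = 3.0093 -> ceil = 4

4


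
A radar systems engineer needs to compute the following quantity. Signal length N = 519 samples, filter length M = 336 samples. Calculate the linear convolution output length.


Linear convolution output length:
L = N + M - 1
  = 519 + 336 - 1
  = 854 samples

854


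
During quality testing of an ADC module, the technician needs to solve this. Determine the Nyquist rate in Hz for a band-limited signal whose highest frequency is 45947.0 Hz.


The Nyquist rate is twice the maximum frequency component.
fs_min = 2 * fmax
      = 2 * 45947.0
      = 91894.0 Hz

91894.0


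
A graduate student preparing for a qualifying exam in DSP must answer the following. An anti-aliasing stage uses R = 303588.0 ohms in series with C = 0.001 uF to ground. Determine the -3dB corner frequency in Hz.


Cutoff frequency of a first-order RC filter:
fc = 1 / (2 * pi * R * C)
C = 0.001 uF = 1e-09 F
fc = 1 / (2 * pi * 303588.0 * 1e-09)
   = 1 / 0.001907499661036
   = 524.246489 Hz

524.246489 Hz


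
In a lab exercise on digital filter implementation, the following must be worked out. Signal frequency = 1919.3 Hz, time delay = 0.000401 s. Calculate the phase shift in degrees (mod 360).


Phase shift from frequency and time delay:
phi = 360 * f * t_delay
    = 360 * 1919.3 * 0.000401
    = 277.07 degrees
    mod 360 = 277.07 degrees

277.07 degrees


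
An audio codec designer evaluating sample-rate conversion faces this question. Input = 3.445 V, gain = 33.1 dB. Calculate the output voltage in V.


Output voltage from dB gain:
V_out = V_in * 10^(gain_dB / 20)
      = 3.445 * 10^(33.1 / 20)
      = 3.445 * 45.185594
      = 155.6644 V

155.6644 V


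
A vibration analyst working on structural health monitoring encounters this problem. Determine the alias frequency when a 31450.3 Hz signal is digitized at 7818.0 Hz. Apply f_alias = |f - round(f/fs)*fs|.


Compute the nearest integer multiple of fs to the signal:
n = round(31450.3 / 7818.0) = 4
f_alias = |31450.3 - 4 * 7818.0|
        = |31450.3 - 31272.0|
        = 178.3 Hz

178.3


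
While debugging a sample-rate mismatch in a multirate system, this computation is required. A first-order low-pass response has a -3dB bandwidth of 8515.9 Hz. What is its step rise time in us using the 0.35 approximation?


Rise time from bandwidth relationship:
tr = 0.35 / BW
   = 0.35 / 8515.9
   = 4.109959018e-05 s
   = 41.0996 us

41.0996 us


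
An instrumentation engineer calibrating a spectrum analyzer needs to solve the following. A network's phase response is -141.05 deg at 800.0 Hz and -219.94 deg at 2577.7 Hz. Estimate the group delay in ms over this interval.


Group delay from phase difference:
tau = -d(phi)/d(omega)
d(phi) = -78.89 deg = -1.37689 rad
d(omega) = 2*pi*(2577.7 - 800.0) = 11169.6185 rad/s
tau = -(-1.37689) / 11169.6185
    = 0.1233 ms

0.1233 ms


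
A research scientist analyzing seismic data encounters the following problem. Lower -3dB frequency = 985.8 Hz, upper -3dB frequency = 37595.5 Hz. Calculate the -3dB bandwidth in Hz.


Bandwidth is the difference of -3dB frequencies:
BW = f_high - f_low
   = 37595.5 - 985.8
   = 36609.7 Hz

36609.7 Hz


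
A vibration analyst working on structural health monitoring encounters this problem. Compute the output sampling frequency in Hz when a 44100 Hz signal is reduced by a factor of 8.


Decimation reduces the sample rate:
fs_out = fs_in / M
       = 44100 / 8
       = 5512.5 Hz

5512.5 Hz


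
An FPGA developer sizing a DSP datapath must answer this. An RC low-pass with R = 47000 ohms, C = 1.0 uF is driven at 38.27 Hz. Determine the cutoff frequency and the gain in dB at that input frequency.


Step 1 — cutoff frequency:
fc = 1 / (2*pi*R*C)
C = 1.0 uF = 1e-06 F
fc = 1 / (2*pi*47000*1e-06)
   = 3.38628 Hz

Step 2 — magnitude at f = 38.27 Hz:
|H(f)| = 1 / sqrt(1 + (f/fc)^2)
f/fc = 38.27 / 3.38628 = 11.301487
|H| = 1 / sqrt(1 + 127.723608) = 0.0881396
|H|_dB = 20*log10(0.0881396) = -21.1 dB

fc = 3.38628 Hz; |H(38.27 Hz)| = -21.1 dB


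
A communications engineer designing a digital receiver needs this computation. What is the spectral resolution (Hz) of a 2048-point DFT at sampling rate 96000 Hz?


DFT frequency resolution:
df = fs / N
   = 96000 / 2048
   = 46.875 Hz

46.875 Hz


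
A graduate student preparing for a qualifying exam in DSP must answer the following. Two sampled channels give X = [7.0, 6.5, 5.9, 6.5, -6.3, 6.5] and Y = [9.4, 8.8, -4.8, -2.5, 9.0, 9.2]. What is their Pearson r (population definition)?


Pearson correlation coefficient (population):
r = cov(X,Y) / (std(X) * std(Y))
Mean X = 4.35, Mean Y = 4.85
Cov(X,Y) = -7.509167
Std(X) = 4.773451, Std(Y) = 6.049725
r = -0.26

-0.26


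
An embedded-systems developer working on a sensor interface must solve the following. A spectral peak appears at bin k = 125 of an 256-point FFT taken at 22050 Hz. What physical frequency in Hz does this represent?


Frequency of DFT bin k:
f_k = k * fs / N
    = 125 * 22050 / 256
    = 2756250 / 256
    = 10766.602 Hz

10766.602 Hz


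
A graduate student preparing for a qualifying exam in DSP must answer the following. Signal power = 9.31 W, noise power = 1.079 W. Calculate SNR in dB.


SNR in decibels:
SNR = 10 * log10(Ps / Pn)
    = 10 * log10(9.31 / 1.079)
    = 10 * log10(8.6284)
    = 10 * 0.9359
    = 9.36 dB

9.36 dB


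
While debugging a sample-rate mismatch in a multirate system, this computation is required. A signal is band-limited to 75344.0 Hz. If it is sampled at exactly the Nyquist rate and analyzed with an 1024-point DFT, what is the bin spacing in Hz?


Step 1 — Nyquist sampling rate:
fs = 2 * fmax = 2 * 75344.0 = 150688.0 Hz

Step 2 — DFT bin spacing:
df = fs / N = 150688.0 / 1024 = 147.1562 Hz

147.1562 Hz


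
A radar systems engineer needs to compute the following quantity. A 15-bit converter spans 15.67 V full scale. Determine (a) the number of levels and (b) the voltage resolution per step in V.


Step 1 — number of quantization levels:
L = 2^N = 2^15 = 32768

Step 2 — LSB step size:
delta = Vfs / L
      = 15.67 / 32768
      = 0.00047821 V

Levels = 32768; step size = 0.00047821 V


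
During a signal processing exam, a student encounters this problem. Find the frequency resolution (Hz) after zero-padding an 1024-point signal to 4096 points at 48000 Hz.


Frequency resolution after zero-padding:
N_padded = 1024 * 4 = 4096
df = fs / N_padded
   = 48000 / 4096
   = 11.7188 Hz

11.7188 Hz


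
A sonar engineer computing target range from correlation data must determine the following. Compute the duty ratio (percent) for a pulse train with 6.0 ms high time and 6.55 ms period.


Duty cycle as a percentage:
DC = (t_on / T) * 100
   = (6.0 / 6.55) * 100
   = 0.916031 * 100
   = 91.6 %

91.6 %


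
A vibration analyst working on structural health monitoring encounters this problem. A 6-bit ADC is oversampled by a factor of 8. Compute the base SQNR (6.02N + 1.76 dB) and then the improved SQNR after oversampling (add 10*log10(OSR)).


Step 1 — baseline SQNR at Nyquist:
SQNR_base = 6.02*N + 1.76
          = 6.02*6 + 1.76
          = 37.88 dB

Step 2 — oversampling processing gain:
G = 10*log10(OSR) = 10*log10(8) = 9.03 dB

Step 3 — total:
SQNR_total = 37.88 + 9.03 = 46.91 dB

Base SQNR = 37.88 dB; oversampled SQNR = 46.91 dB


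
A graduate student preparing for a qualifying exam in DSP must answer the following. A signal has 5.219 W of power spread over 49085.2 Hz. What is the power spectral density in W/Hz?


Power spectral density:
PSD = P / BW
    = 5.219 / 49085.2
    = 0.00010633 W/Hz

0.00010633 W/Hz


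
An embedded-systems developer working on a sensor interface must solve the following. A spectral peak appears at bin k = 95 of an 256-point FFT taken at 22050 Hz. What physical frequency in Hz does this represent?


Frequency of DFT bin k:
f_k = k * fs / N
    = 95 * 22050 / 256
    = 2094750 / 256
    = 8182.617 Hz

8182.617 Hz


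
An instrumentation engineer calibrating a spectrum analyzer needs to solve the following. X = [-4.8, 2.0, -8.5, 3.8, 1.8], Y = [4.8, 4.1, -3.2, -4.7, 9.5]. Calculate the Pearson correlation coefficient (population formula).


Pearson correlation coefficient (population):
r = cov(X,Y) / (std(X) * std(Y))
Mean X = -1.14, Mean Y = 2.1
Cov(X,Y) = 4.714
Std(X) = 4.700468, Std(Y) = 5.298679
r = 0.1893

0.1893


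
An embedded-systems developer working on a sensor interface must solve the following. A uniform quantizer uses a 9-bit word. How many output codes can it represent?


Number of quantization levels = 2^N
= 2^9
= 512

512


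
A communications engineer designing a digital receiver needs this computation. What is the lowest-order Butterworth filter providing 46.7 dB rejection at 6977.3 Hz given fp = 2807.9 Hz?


Butterworth filter order formula:
n = log10(10^(A/10) - 1) / (2 * log10(f_stop/f_pass))
10^(46.7/10) - 1 = 46772.5141
f_stop/f_pass = 6977.3 / 2807.9 = 2.4849
n = 5.9068 -> ceil = 6

6


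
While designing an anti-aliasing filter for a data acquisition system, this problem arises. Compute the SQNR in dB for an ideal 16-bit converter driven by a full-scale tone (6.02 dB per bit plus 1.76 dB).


Theoretical SNR for a full-scale sinusoid:
SNR = 6.02 * N + 1.76
    = 6.02 * 16 + 1.76
    = 96.32 + 1.76
    = 98.08 dB

98.08 dB


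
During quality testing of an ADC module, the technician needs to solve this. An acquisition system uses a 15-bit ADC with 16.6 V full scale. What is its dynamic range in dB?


Dynamic range from full-scale to LSB:
V_min = V_max / 2^bits = 16.6 / 2^15
DR = 20 * log10(V_max / V_min)
   = 20 * log10(2^15)
   = 20 * 15 * log10(2)
   = 90.31 dB

90.31 dB


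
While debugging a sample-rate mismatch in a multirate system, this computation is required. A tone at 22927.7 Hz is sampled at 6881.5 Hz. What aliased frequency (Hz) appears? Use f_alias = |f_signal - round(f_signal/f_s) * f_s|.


Compute the nearest integer multiple of fs to the signal:
n = round(22927.7 / 6881.5) = 3
f_alias = |22927.7 - 3 * 6881.5|
        = |22927.7 - 20644.5|
        = 2283.2 Hz

2283.2


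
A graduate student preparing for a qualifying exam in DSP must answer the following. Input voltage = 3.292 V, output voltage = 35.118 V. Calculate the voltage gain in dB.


Voltage gain in dB:
G = 20 * log10(Vout / Vin)
  = 20 * log10(35.118 / 3.292)
  = 20 * log10(10.667679)
  = 20 * 1.02807
  = 20.56 dB

20.56 dB


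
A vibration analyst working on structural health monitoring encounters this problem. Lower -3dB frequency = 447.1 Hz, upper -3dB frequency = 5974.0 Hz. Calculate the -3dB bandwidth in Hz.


Bandwidth is the difference of -3dB frequencies:
BW = f_high - f_low
   = 5974.0 - 447.1
   = 5526.9 Hz

5526.9 Hz


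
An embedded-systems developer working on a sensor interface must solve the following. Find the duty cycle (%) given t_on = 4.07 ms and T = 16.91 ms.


Duty cycle as a percentage:
DC = (t_on / T) * 100
   = (4.07 / 16.91) * 100
   = 0.240686 * 100
   = 24.07 %

24.07 %


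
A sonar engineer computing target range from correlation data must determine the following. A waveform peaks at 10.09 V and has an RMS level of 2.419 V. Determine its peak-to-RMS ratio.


Crest factor is the ratio of peak to RMS:
CF = V_peak / V_rms
   = 10.09 / 2.419
   = 4.1711

4.1711


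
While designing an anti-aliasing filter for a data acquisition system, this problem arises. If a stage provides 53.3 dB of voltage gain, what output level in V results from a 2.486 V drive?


Output voltage from dB gain:
V_out = V_in * 10^(gain_dB / 20)
      = 2.486 * 10^(53.3 / 20)
      = 2.486 * 462.381021
      = 1149.4792 V

1149.4792 V


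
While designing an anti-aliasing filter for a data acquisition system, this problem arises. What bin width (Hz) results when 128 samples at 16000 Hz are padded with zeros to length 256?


Frequency resolution after zero-padding:
N_padded = 128 * 2 = 256
df = fs / N_padded
   = 16000 / 256
   = 62.5 Hz

62.5 Hz


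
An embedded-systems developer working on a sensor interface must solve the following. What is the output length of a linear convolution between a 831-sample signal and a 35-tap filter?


Linear convolution output length:
L = N + M - 1
  = 831 + 35 - 1
  = 865 samples

865


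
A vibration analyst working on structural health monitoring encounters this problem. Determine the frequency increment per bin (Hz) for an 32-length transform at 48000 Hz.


DFT frequency resolution:
df = fs / N
   = 48000 / 32
   = 1500.0 Hz

1500.0 Hz


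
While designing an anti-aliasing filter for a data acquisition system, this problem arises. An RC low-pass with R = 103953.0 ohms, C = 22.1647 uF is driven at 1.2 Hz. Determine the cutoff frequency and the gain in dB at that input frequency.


Step 1 — cutoff frequency:
fc = 1 / (2*pi*R*C)
C = 22.1647 uF = 2.21647e-05 F
fc = 1 / (2*pi*103953.0*2.21647e-05)
   = 0.0690751 Hz

Step 2 — magnitude at f = 1.2 Hz:
|H(f)| = 1 / sqrt(1 + (f/fc)^2)
f/fc = 1.2 / 0.0690751 = 17.372396
|H| = 1 / sqrt(1 + 301.800143) = 0.0574675
|H|_dB = 20*log10(0.0574675) = -24.81 dB

fc = 0.0690751 Hz; |H(1.2 Hz)| = -24.81 dB


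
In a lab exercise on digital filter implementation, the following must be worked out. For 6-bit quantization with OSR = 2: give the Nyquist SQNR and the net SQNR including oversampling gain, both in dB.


Step 1 — baseline SQNR at Nyquist:
SQNR_base = 6.02*N + 1.76
          = 6.02*6 + 1.76
          = 37.88 dB

Step 2 — oversampling processing gain:
G = 10*log10(OSR) = 10*log10(2) = 3.01 dB

Step 3 — total:
SQNR_total = 37.88 + 3.01 = 40.89 dB

Base SQNR = 37.88 dB; oversampled SQNR = 40.89 dB
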